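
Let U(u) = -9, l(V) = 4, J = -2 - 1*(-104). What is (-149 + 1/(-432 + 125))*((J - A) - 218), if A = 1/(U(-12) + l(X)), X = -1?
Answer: 26485776/1535 ≈ 17255.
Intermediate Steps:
J = 102 (J = -2 + 104 = 102)
A = -⅕ (A = 1/(-9 + 4) = 1/(-5) = -⅕ ≈ -0.20000)
(-149 + 1/(-432 + 125))*((J - A) - 218) = (-149 + 1/(-432 + 125))*((102 - 1*(-⅕)) - 218) = (-149 + 1/(-307))*((102 + ⅕) - 218) = (-149 - 1/307)*(511/5 - 218) = -45744/307*(-579/5) = 26485776/1535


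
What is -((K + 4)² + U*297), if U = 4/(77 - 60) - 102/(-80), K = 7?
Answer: -387299/680 ≈ -569.56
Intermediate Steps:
U = 1027/680 (U = 4/17 - 102*(-1/80) = 4*(1/17) + 51/40 = 4/17 + 51/40 = 1027/680 ≈ 1.5103)
-((K + 4)² + U*297) = -((7 + 4)² + (1027/680)*297) = -(11² + 305019/680) = -(121 + 305019/680) = -1*387299/680 = -387299/680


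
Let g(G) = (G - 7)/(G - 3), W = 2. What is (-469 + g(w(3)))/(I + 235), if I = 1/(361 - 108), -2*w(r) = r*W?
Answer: -177353/89184 ≈ -1.9886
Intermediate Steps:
w(r) = -r (w(r) = -r*2/2 = -r)
g(G) = (-7 + G)/(-3 + G)
I = 1/253 ≈ 0.0039526
(-469 + g(w(3)))/(I + 235) = (-469 + (-7 - 1*3)/(-3 - 1*3))/(1/253 + 235) = (-469 + (-7 - 3)/(-3 - 3))/(59456/253) = (-469 - 10/(-6))*(253/59456) = (-469 - ⅙*(-10))*(253/59456) = (-469 + 5/3)*(253/59456) = -1402/3*253/59456 = -177353/89184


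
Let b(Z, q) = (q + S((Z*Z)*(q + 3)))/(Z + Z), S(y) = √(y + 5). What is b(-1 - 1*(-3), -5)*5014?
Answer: -12535/2 + 2507*I*√3/2 ≈ -6267.5 + 2171.1*I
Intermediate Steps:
S(y) = √(5 + y)
b(Z, q) = (q + √(5 + Z²*(3 + q)))/(2*Z) (b(Z, q) = (q + √(5 + (Z*Z)*(q + 3)))/(Z + Z) = (q + √(5 + Z²*(3 + q)))/((2*Z)) = (q + √(5 + Z²*(3 + q)))*(1/(2*Z)) = (q + √(5 + Z²*(3 + q)))/(2*Z))
b(-1 - 1*(-3), -5)*5014 = ((-5 + √(5 + (-1 - 1*(-3))²*(3 - 5)))/(2*(-1 - 1*(-3))))*5014 = ((-5 + √(5 + (-1 + 3)²*(-2)))/(2*(-1 + 3)))*5014 = ((½)*(-5 + √(5 + 2²*(-2)))/2)*5014 = ((½)*(½)*(-5 + √(5 + 4*(-2))))*5014 = ((½)*(½)*(-5 + √(5 - 8)))*5014 = ((½)*(½)*(-5 + √(-3)))*5014 = ((½)*(½)*(-5 + I*√3))*5014 = (-5/4 + I*√3/4)*5014 = -12535/2 + 2507*I*√3/2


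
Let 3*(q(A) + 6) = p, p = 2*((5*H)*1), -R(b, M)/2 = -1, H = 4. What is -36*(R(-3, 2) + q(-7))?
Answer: -336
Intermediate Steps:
R(b, M) = 2 (R(b, M) = -2*(-1) = 2)
p = 40 (p = 2*((5*4)*1) = 2*(20*1) = 2*20 = 40)
q(A) = 22/3 (q(A) = -6 + (⅓)*40 = -6 + 40/3 = 22/3)
-36*(R(-3, 2) + q(-7)) = -36*(2 + 22/3) = -36*28/3 = -336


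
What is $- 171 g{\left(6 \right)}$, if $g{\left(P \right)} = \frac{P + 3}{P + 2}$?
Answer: $- \frac{1539}{8} \approx -192.38$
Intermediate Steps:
$g{\left(P \right)} = \frac{3 + P}{2 + P}$
$- 171 g{\left(6 \right)} = - 171 \frac{3 + 6}{2 + 6} = - 171 \cdot \frac{1}{8} \cdot 9 = \left(-171\right) \frac{9}{8} = - \frac{1539}{8}$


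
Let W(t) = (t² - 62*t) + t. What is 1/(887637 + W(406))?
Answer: 1/1027707 ≈ 9.7304e-7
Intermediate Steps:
W(t) = t² - 61*t
1/(887637 + W(406)) = 1/(887637 + 406*(-61 + 406)) = 1/(887637 + 406*345) = 1/(887637 + 140070) = 1/1027707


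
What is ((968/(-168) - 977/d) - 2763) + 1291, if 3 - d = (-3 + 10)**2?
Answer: -1407001/966 ≈ -1456.5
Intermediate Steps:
d = -46 (d = 3 - (-3 + 10)**2 = 3 - 1*7**2 = 3 - 1*49 = 3 - 49 = -46)
((968/(-168) - 977/d) - 2763) + 1291 = ((968/(-168) - 977/(-46)) - 2763) + 1291 = ((968*(-1/168) - 977*(-1/46)) - 2763) + 1291 = ((-121/21 + 977/46) - 2763) + 1291 = (14951/966 - 2763) + 1291 = -2654107/966 + 1291 = -1407001/966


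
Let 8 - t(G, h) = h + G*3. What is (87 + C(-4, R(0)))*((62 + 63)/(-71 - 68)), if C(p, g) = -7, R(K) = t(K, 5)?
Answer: -10000/139 ≈ -71.942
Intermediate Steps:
t(G, h) = 8 - h - 3*G (t(G, h) = 8 - (h + G*3) = 8 - (h + 3*G) = 8 + (-h - 3*G) = 8 - h - 3*G)
R(K) = 3 - 3*K (R(K) = 8 - 1*5 - 3*K = 8 - 5 - 3*K = 3 - 3*K)
(87 + C(-4, R(0)))*((62 + 63)/(-71 - 68)) = (87 - 7)*((62 + 63)/(-71 - 68)) = 80*(125/(-139)) = 80*(125*(-1/139)) = 80*(-125/139) = -10000/139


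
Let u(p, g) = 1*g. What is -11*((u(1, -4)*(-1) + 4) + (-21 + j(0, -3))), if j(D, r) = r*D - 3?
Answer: 176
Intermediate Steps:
j(D, r) = -3 + D*r (j(D, r) = D*r - 3 = -3 + D*r)
u(p, g) = g
-11*((u(1, -4)*(-1) + 4) + (-21 + j(0, -3))) = -11*((-4*(-1) + 4) + (-21 + (-3 + 0*(-3)))) = -11*((4 + 4) + (-21 + (-3 + 0))) = -11*(8 + (-21 - 3)) = -11*(8 - 24) = -11*(-16) = 176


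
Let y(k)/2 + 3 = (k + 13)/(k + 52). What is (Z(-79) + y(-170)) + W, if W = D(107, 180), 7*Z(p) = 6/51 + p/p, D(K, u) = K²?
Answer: 80361107/7021 ≈ 11446.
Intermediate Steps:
Z(p) = 19/119 (Z(p) = (6/51 + p/p)/7 = (6*(1/51) + 1)/7 = (2/17 + 1)/7 = (⅐)*(19/17) = 19/119)
W = 11449 (W = 107² = 11449)
y(k) = -6 + 2*(13 + k)/(52 + k) (y(k) = -6 + 2*((k + 13)/(k + 52)) = -6 + 2*((13 + k)/(52 + k)) = -6 + 2*(13 + k)/(52 + k))
(Z(-79) + y(-170)) + W = (19/119 + 2*(-143 - 2*(-170))/(52 - 170)) + 11449 = (19/119 + 2*(-143 + 340)/(-118)) + 11449 = (19/119 + 2*(-1/118)*197) + 11449 = (19/119 - 197/59) + 11449 = -22322/7021 + 11449 = 80361107/7021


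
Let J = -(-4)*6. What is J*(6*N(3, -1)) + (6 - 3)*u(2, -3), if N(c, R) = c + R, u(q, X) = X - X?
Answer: 288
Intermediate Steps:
u(q, X) = 0
J = 24 (J = -1*(-24) = 24)
N(c, R) = R + c
J*(6*N(3, -1)) + (6 - 3)*u(2, -3) = 24*(6*(-1 + 3)) + (6 - 3)*0 = 24*(6*2) + 3*0 = 24*12 + 0 = 288 + 0 = 288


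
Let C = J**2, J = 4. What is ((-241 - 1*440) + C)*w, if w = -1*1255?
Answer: 834575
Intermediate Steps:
C = 16 (C = 4**2 = 16)
w = -1255
((-241 - 1*440) + C)*w = ((-241 - 1*440) + 16)*(-1255) = ((-241 - 440) + 16)*(-1255) = (-681 + 16)*(-1255) = -665*(-1255) = 834575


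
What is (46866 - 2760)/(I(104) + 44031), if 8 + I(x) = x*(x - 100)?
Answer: 14702/14813 ≈ 0.99251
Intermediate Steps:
I(x) = -8 + x*(-100 + x) (I(x) = -8 + x*(x - 100) = -8 + x*(-100 + x))
(46866 - 2760)/(I(104) + 44031) = (46866 - 2760)/((-8 + 104² - 100*104) + 44031) = 44106/((-8 + 10816 - 10400) + 44031) = 44106/(408 + 44031) = 44106/44439 = 44106*(1/44439) = 14702/14813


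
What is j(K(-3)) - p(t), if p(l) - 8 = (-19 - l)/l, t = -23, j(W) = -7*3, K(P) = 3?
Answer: -663/23 ≈ -28.826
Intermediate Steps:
j(W) = -21
p(l) = 8 + (-19 - l)/l
j(K(-3)) - p(t) = -21 - (7 - 19/(-23)) = -21 - (7 - 19*(-1/23)) = -21 - (7 + 19/23) = -21 - 1*180/23 = -21 - 180/23 = -663/23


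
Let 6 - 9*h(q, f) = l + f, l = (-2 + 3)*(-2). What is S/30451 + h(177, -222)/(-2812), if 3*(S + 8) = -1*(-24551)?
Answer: 2701433/10414242 ≈ 0.25940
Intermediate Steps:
S = 24527/3 (S = -8 + (-1*(-24551))/3 = -8 + (⅓)*24551 = -8 + 24551/3 = 24527/3 ≈ 8175.7)
l = -2 (l = 1*(-2) = -2)
h(q, f) = 8/9 - f/9 (h(q, f) = ⅔ - (-2 + f)/9 = ⅔ + (2/9 - f/9) = 8/9 - f/9)
S/30451 + h(177, -222)/(-2812) = (24527/3)/30451 + (8/9 - ⅑*(-222))/(-2812) = (24527/3)*(1/30451) + (8/9 + 74/3)*(-1/2812) = 24527/91353 + (230/9)*(-1/2812) = 24527/91353 - 115/12654 = 2701433/10414242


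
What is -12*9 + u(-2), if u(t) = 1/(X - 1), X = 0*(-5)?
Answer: -109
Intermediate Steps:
X = 0
u(t) = -1 (u(t) = 1/(0 - 1) = 1/(-1) = -1)
-12*9 + u(-2) = -12*9 - 1 = -108 - 1 = -109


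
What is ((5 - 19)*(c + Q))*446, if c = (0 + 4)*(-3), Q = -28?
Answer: 249760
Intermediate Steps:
c = -12 (c = 4*(-3) = -12)
((5 - 19)*(c + Q))*446 = ((5 - 19)*(-12 - 28))*446 = -14*(-40)*446 = 560*446 = 249760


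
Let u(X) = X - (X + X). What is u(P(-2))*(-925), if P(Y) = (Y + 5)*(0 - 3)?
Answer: -8325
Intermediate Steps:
P(Y) = -15 - 3*Y (P(Y) = (5 + Y)*(-3) = -15 - 3*Y)
u(X) = -X (u(X) = X - 2*X = -X)
u(P(-2))*(-925) = -(-15 - 3*(-2))*(-925) = -(-15 + 6)*(-925) = -1*(-9)*(-925) = 9*(-925) = -8325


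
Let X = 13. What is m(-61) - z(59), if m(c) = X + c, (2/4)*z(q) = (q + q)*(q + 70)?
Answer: -30492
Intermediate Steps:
z(q) = 4*q*(70 + q) (z(q) = 2*((q + q)*(q + 70)) = 2*((2*q)*(70 + q)) = 2*(2*q*(70 + q)) = 4*q*(70 + q))
m(c) = 13 + c
m(-61) - z(59) = (13 - 61) - 4*59*(70 + 59) = -48 - 4*59*129 = -48 - 1*30444 = -48 - 30444 = -30492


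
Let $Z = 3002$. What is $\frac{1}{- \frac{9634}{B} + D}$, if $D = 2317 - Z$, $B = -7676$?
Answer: $- \frac{3838}{2624213} \approx -0.0014625$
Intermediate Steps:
$D = -685$ ($D = 2317 - 3002 = -685$)
$\frac{1}{- \frac{9634}{B} + D} = \frac{1}{- \frac{9634}{-7676} - 685} = \frac{1}{\left(-9634\right) \left(- \frac{1}{7676}\right) - 685} = \frac{1}{\frac{4817}{3838} - 685} = \frac{1}{- \frac{2624213}{3838}} = - \frac{3838}{2624213}$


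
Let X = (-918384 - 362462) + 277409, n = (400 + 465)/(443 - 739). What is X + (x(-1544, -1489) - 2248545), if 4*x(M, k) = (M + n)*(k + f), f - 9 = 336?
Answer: -415815209/148 ≈ -2.8096e+6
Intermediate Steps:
f = 345 (f = 9 + 336 = 345)
n = -865/296 (n = 865/(-296) = 865*(-1/296) = -865/296 ≈ -2.9223)
x(M, k) = (345 + k)*(-865/296 + M)/4 (x(M, k) = ((M - 865/296)*(k + 345))/4 = ((-865/296 + M)*(345 + k))/4 = ((345 + k)*(-865/296 + M))/4 = (345 + k)*(-865/296 + M)/4)
X = -1003437 (X = -1280846 + 277409 = -1003437)
X + (x(-1544, -1489) - 2248545) = -1003437 + ((-298425/1184 - 865/1184*(-1489) + (345/4)*(-1544) + (1/4)*(-1544)*(-1489)) - 2248545) = -1003437 + ((-298425/1184 + 1287985/1184 - 133170 + 574754) - 2248545) = -1003437 + (65478127/148 - 2248545) = -1003437 - 267306533/148 = -415815209/148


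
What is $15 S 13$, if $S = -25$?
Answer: $-4875$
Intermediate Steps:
$15 S 13 = 15 \left(-25\right) 13 = \left(-375\right) 13 = -4875$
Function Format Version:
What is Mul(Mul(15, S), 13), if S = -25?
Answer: -4875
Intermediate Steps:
Mul(Mul(15, S), 13) = Mul(Mul(15, -25), 13) = Mul(-375, 13) = -4875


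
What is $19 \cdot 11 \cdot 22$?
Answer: $4598$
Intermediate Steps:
$19 \cdot 11 \cdot 22 = 209 \cdot 22 = 4598$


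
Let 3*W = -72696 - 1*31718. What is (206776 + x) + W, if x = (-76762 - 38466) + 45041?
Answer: 305353/3 ≈ 1.0178e+5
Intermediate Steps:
x = -70187 (x = -115228 + 45041 = -70187)
W = -104414/3 (W = (-72696 - 1*31718)/3 = (-72696 - 31718)/3 = (1/3)*(-104414) = -104414/3 ≈ -34805.)
(206776 + x) + W = (206776 - 70187) - 104414/3 = 136589 - 104414/3 = 305353/3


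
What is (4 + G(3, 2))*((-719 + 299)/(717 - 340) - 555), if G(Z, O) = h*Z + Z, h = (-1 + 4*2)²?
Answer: -32286870/377 ≈ -85642.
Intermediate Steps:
h = 49 (h = (-1 + 8)² = 7² = 49)
G(Z, O) = 50*Z (G(Z, O) = 49*Z + Z = 50*Z)
(4 + G(3, 2))*((-719 + 299)/(717 - 340) - 555) = (4 + 50*3)*((-719 + 299)/(717 - 340) - 555) = (4 + 150)*(-420/377 - 555) = 154*(-420*1/377 - 555) = 154*(-420/377 - 555) = 154*(-209655/377) = -32286870/377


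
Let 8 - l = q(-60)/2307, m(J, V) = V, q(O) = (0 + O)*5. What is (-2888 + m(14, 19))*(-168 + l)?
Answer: 352714860/769 ≈ 4.5867e+5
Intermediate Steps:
q(O) = 5*O (q(O) = O*5 = 5*O)
l = 6252/769 (l = 8 - 5*(-60)/2307 = 8 - (-300)/2307 = 8 - 1*(-100/769) = 8 + 100/769 = 6252/769 ≈ 8.1300)
(-2888 + m(14, 19))*(-168 + l) = (-2888 + 19)*(-168 + 6252/769) = -2869*(-122940/769) = 352714860/769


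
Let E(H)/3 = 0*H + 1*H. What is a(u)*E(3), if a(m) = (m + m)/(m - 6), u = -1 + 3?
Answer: -9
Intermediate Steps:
u = 2
a(m) = 2*m/(-6 + m) (a(m) = (2*m)/(-6 + m) = 2*m/(-6 + m))
E(H) = 3*H (E(H) = 3*(0*H + 1*H) = 3*(0 + H) = 3*H)
a(u)*E(3) = (2*2/(-6 + 2))*(3*3) = (2*2/(-4))*9 = (2*2*(-¼))*9 = -1*9 = -9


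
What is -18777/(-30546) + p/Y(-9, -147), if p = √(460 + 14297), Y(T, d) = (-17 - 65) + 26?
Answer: 6259/10182 - √14757/56 ≈ -1.5545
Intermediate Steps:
Y(T, d) = -56 (Y(T, d) = -82 + 26 = -56)
p = √14757 ≈ 121.48
-18777/(-30546) + p/Y(-9, -147) = -18777/(-30546) + √14757/(-56) = -18777*(-1/30546) + √14757*(-1/56) = 6259/10182 - √14757/56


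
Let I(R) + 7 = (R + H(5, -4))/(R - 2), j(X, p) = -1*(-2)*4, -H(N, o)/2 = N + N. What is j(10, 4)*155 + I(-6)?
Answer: 4945/4 ≈ 1236.3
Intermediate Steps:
H(N, o) = -4*N (H(N, o) = -2*(N + N) = -4*N)
j(X, p) = 8 (j(X, p) = 2*4 = 8)
I(R) = -7 + (-20 + R)/(-2 + R) (I(R) = -7 + (R - 4*5)/(R - 2) = -7 + (R - 20)/(-2 + R) = -7 + (-20 + R)/(-2 + R))
j(10, 4)*155 + I(-6) = 8*155 + 6*(-1 - 1*(-6))/(-2 - 6) = 1240 + 6*(-1 + 6)/(-8) = 1240 + 6*(-⅛)*5 = 1240 - 15/4 = 4945/4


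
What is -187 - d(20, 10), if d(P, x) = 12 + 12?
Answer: -211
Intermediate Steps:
d(P, x) = 24
-187 - d(20, 10) = -187 - 1*24 = -187 - 24 = -211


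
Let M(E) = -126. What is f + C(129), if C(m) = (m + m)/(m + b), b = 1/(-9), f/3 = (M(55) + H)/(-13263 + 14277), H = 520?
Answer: 310469/98020 ≈ 3.1674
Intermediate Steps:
f = 197/169 (f = 3*((-126 + 520)/(-13263 + 14277)) = 3*(394/1014) = 3*(394*(1/1014)) = 3*(197/507) = 197/169 ≈ 1.1657)
b = -1/9 ≈ -0.11111
C(m) = 2*m/(-1/9 + m) (C(m) = (m + m)/(m - 1/9) = (2*m)/(-1/9 + m) = 2*m/(-1/9 + m))
f + C(129) = 197/169 + 18*129/(-1 + 9*129) = 197/169 + 18*129/(-1 + 1161) = 197/169 + 18*129/1160 = 197/169 + 18*129*(1/1160) = 197/169 + 1161/580 = 310469/98020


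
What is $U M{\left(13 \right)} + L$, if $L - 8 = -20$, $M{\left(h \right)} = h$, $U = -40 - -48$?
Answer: $92$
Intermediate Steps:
$U = 8$ ($U = -40 + 48 = 8$)
$L = -12$ ($L = 8 - 20 = -12$)
$U M{\left(13 \right)} + L = 8 \cdot 13 - 12 = 104 - 12 = 92$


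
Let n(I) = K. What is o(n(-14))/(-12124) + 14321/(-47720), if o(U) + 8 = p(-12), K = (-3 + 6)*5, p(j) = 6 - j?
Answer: -43526251/144639320 ≈ -0.30093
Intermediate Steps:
K = 15 (K = 3*5 = 15)
n(I) = 15
o(U) = 10 (o(U) = -8 + (6 - 1*(-12)) = -8 + (6 + 12) = -8 + 18 = 10)
o(n(-14))/(-12124) + 14321/(-47720) = 10/(-12124) + 14321/(-47720) = 10*(-1/12124) + 14321*(-1/47720) = -5/6062 - 14321/47720 = -43526251/144639320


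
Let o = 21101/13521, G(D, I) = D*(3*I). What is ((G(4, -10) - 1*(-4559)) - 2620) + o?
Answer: 24615800/13521 ≈ 1820.6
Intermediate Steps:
G(D, I) = 3*D*I
o = 21101/13521 (o = 21101*(1/13521) = 21101/13521 ≈ 1.5606)
((G(4, -10) - 1*(-4559)) - 2620) + o = ((3*4*(-10) - 1*(-4559)) - 2620) + 21101/13521 = ((-120 + 4559) - 2620) + 21101/13521 = (4439 - 2620) + 21101/13521 = 1819 + 21101/13521 = 24615800/13521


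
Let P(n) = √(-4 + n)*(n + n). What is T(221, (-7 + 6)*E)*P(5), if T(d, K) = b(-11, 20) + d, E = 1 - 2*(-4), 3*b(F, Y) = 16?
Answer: 6790/3 ≈ 2263.3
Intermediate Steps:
b(F, Y) = 16/3 (b(F, Y) = (⅓)*16 = 16/3)
E = 9 (E = 1 + 8 = 9)
P(n) = 2*n*√(-4 + n) (P(n) = √(-4 + n)*(2*n) = 2*n*√(-4 + n))
T(d, K) = 16/3 + d
T(221, (-7 + 6)*E)*P(5) = (16/3 + 221)*(2*5*√(-4 + 5)) = 679*(2*5*√1)/3 = 679*(2*5*1)/3 = (679/3)*10 = 6790/3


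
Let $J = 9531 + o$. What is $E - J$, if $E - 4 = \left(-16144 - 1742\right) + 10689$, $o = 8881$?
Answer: $-25605$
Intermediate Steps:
$E = -7193$ ($E = 4 + \left(\left(-16144 - 1742\right) + 10689\right) = 4 + \left(-17886 + 10689\right) = 4 - 7197 = -7193$)
$J = 18412$ ($J = 9531 + 8881 = 18412$)
$E - J = -7193 - 18412 = -25605$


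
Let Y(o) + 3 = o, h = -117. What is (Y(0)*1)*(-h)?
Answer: -351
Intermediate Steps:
Y(o) = -3 + o
(Y(0)*1)*(-h) = ((-3 + 0)*1)*(-1*(-117)) = -3*1*117 = -3*117 = -351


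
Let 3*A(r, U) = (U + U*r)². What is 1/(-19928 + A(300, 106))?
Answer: 3/1017933052 ≈ 2.9472e-9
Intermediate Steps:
A(r, U) = (U + U*r)²/3
1/(-19928 + A(300, 106)) = 1/(-19928 + (⅓)*106²*(1 + 300)²) = 1/(-19928 + (⅓)*11236*301²) = 1/(-19928 + (⅓)*11236*90601) = 1/(-19928 + 1017992836/3) = 1/(1017933052/3) = 3/1017933052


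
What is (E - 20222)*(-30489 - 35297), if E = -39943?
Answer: 3958014690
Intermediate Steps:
(E - 20222)*(-30489 - 35297) = (-39943 - 20222)*(-30489 - 35297) = -60165*(-65786) = 3958014690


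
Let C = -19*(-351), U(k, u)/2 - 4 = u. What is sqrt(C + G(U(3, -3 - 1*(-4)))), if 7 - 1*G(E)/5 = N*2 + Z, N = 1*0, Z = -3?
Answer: sqrt(6719) ≈ 81.969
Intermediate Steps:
N = 0
U(k, u) = 8 + 2*u
C = 6669
G(E) = 50 (G(E) = 35 - 5*(0*2 - 3) = 35 - 5*(0 - 3) = 35 - 5*(-3) = 35 + 15 = 50)
sqrt(C + G(U(3, -3 - 1*(-4)))) = sqrt(6669 + 50) = sqrt(6719)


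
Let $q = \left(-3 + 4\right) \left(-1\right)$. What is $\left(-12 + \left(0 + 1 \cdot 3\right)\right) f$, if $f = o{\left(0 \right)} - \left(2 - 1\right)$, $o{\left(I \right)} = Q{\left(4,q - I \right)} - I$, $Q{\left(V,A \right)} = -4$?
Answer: $45$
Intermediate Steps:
$q = -1$ ($q = 1 \left(-1\right) = -1$)
$o{\left(I \right)} = -4 - I$
$f = -5$ ($f = \left(-4 - 0\right) - \left(2 - 1\right) = \left(-4 + 0\right) - \left(2 - 1\right) = -4 - 1 = -5$)
$\left(-12 + \left(0 + 1 \cdot 3\right)\right) f = \left(-12 + \left(0 + 1 \cdot 3\right)\right) \left(-5\right) = \left(-12 + \left(0 + 3\right)\right) \left(-5\right) = \left(-12 + 3\right) \left(-5\right) = \left(-9\right) \left(-5\right) = 45$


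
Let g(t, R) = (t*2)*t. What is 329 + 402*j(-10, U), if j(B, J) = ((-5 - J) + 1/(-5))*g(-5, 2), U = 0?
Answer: -104191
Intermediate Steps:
g(t, R) = 2*t² (g(t, R) = (2*t)*t = 2*t²)
j(B, J) = -260 - 50*J (j(B, J) = ((-5 - J) + 1/(-5))*(2*(-5)²) = ((-5 - J) - ⅕)*(2*25) = (-26/5 - J)*50 = -260 - 50*J)
329 + 402*j(-10, U) = 329 + 402*(-260 - 50*0) = 329 + 402*(-260 + 0) = 329 + 402*(-260) = 329 - 104520 = -104191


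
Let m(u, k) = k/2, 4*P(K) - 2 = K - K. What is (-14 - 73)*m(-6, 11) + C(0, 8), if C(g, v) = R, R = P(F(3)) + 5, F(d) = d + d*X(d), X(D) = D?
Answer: -473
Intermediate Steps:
F(d) = d + d² (F(d) = d + d*d = d + d²)
P(K) = ½ (P(K) = ½ + (K - K)/4 = ½ + (¼)*0 = ½ + 0 = ½)
R = 11/2 (R = ½ + 5 = 11/2 ≈ 5.5000)
m(u, k) = k/2 (m(u, k) = k*(½) = k/2)
C(g, v) = 11/2
(-14 - 73)*m(-6, 11) + C(0, 8) = (-14 - 73)*((½)*11) + 11/2 = -87*11/2 + 11/2 = -957/2 + 11/2 = -473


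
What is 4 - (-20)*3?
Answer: 64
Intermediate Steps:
4 - (-20)*3 = 4 - 4*(-15) = 4 + 60 = 64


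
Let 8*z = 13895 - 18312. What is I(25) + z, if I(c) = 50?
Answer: -4017/8 ≈ -502.13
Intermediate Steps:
z = -4417/8 (z = (13895 - 18312)/8 = (⅛)*(-4417) = -4417/8 ≈ -552.13)
I(25) + z = 50 - 4417/8 = -4017/8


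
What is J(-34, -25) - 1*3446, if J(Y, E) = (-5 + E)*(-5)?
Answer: -3296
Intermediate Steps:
J(Y, E) = 25 - 5*E
J(-34, -25) - 1*3446 = (25 - 5*(-25)) - 1*3446 = (25 + 125) - 3446 = 150 - 3446 = -3296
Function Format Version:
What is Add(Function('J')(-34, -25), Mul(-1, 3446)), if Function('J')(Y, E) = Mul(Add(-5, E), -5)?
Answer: -3296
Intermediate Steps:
Function('J')(Y, E) = Add(25, Mul(-5, E))
Add(Function('J')(-34, -25), Mul(-1, 3446)) = Add(Add(25, Mul(-5, -25)), Mul(-1, 3446)) = Add(Add(25, 125), -3446) = Add(150, -3446) = -3296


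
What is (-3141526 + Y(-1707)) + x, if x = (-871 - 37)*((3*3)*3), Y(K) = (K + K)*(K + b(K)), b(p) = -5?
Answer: 2678726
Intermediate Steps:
Y(K) = 2*K*(-5 + K) (Y(K) = (K + K)*(K - 5) = (2*K)*(-5 + K) = 2*K*(-5 + K))
x = -24516 (x = -8172*3 = -908*27 = -24516)
(-3141526 + Y(-1707)) + x = (-3141526 + 2*(-1707)*(-5 - 1707)) - 24516 = (-3141526 + 2*(-1707)*(-1712)) - 24516 = (-3141526 + 5844768) - 24516 = 2703242 - 24516 = 2678726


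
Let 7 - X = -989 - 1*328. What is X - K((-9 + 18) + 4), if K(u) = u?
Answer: 1311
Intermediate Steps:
X = 1324 (X = 7 - (-989 - 1*328) = 7 - (-989 - 328) = 7 - 1*(-1317) = 7 + 1317 = 1324)
X - K((-9 + 18) + 4) = 1324 - ((-9 + 18) + 4) = 1324 - (9 + 4) = 1324 - 1*13 = 1324 - 13 = 1311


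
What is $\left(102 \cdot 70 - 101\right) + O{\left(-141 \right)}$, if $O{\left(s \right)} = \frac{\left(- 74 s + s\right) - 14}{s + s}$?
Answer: $\frac{1974719}{282} \approx 7002.5$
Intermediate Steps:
$O{\left(s \right)} = \frac{-14 - 73 s}{2 s}$ ($O{\left(s \right)} = \frac{- 73 s - 14}{2 s} = \left(-14 - 73 s\right) \frac{1}{2 s} = \frac{-14 - 73 s}{2 s}$)
$\left(102 \cdot 70 - 101\right) + O{\left(-141 \right)} = \left(102 \cdot 70 - 101\right) - \left(\frac{73}{2} + \frac{7}{-141}\right) = \left(7140 - 101\right) - \frac{10279}{282} = 7039 + \left(- \frac{73}{2} + \frac{7}{141}\right) = 7039 - \frac{10279}{282} = \frac{1974719}{282}$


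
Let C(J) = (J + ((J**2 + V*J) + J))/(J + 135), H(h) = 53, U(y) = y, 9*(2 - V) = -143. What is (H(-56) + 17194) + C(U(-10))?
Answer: 3880397/225 ≈ 17246.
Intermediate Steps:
V = 161/9 (V = 2 - 1/9*(-143) = 2 + 143/9 = 161/9 ≈ 17.889)
C(J) = (J**2 + 179*J/9)/(135 + J) (C(J) = (J + ((J**2 + 161*J/9) + J))/(J + 135) = (J + (J**2 + 170*J/9))/(135 + J) = (J**2 + 179*J/9)/(135 + J))
(H(-56) + 17194) + C(U(-10)) = (53 + 17194) + (1/9)*(-10)*(179 + 9*(-10))/(135 - 10) = 17247 + (1/9)*(-10)*(179 - 90)/125 = 17247 + (1/9)*(-10)*(1/125)*89 = 17247 - 178/225 = 3880397/225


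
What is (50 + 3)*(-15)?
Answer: -795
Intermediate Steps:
(50 + 3)*(-15) = 53*(-15) = -795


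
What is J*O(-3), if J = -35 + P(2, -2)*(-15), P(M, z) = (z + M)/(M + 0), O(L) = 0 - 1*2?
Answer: 70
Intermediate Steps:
O(L) = -2 (O(L) = 0 - 2 = -2)
P(M, z) = (M + z)/M
J = -35 (J = -35 + ((2 - 2)/2)*(-15) = -35 + ((½)*0)*(-15) = -35 + 0*(-15) = -35 + 0 = -35)
J*O(-3) = -35*(-2) = 70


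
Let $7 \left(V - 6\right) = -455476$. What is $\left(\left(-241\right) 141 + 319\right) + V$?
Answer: $-98724$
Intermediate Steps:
$V = -65062$ ($V = 6 + \frac{1}{7} \left(-455476\right) = 6 - 65068 = -65062$)
$\left(\left(-241\right) 141 + 319\right) + V = \left(\left(-241\right) 141 + 319\right) - 65062 = \left(-33981 + 319\right) - 65062 = -33662 - 65062 = -98724$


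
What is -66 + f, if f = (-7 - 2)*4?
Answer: -102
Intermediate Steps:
f = -36 (f = -9*4 = -36)
-66 + f = -66 - 36 = -102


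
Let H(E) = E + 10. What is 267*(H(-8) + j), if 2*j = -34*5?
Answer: -22161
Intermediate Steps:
H(E) = 10 + E
j = -85 (j = (-34*5)/2 = (½)*(-170) = -85)
267*(H(-8) + j) = 267*((10 - 8) - 85) = 267*(2 - 85) = 267*(-83) = -22161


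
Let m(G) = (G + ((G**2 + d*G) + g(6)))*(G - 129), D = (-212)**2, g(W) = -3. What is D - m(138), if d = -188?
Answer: 105829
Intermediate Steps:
D = 44944
m(G) = (-129 + G)*(-3 + G**2 - 187*G) (m(G) = (G + ((G**2 - 188*G) - 3))*(G - 129) = (G + (-3 + G**2 - 188*G))*(-129 + G) = (-3 + G**2 - 187*G)*(-129 + G) = (-129 + G)*(-3 + G**2 - 187*G))
D - m(138) = 44944 - (387 + 138**3 - 316*138**2 + 24120*138) = 44944 - (387 + 2628072 - 316*19044 + 3328560) = 44944 - (387 + 2628072 - 6017904 + 3328560) = 44944 - 1*(-60885) = 44944 + 60885 = 105829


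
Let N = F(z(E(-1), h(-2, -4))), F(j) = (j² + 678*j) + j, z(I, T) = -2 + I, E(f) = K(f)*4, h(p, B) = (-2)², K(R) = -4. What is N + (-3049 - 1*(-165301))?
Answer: 150354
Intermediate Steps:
h(p, B) = 4
E(f) = -16 (E(f) = -4*4 = -16)
F(j) = j² + 679*j
N = -11898 (N = (-2 - 16)*(679 + (-2 - 16)) = -18*(679 - 18) = -18*661 = -11898)
N + (-3049 - 1*(-165301)) = -11898 + (-3049 - 1*(-165301)) = -11898 + (-3049 + 165301) = -11898 + 162252 = 150354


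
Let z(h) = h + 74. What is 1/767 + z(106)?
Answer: 138061/767 ≈ 180.00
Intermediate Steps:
z(h) = 74 + h
1/767 + z(106) = 1/767 + (74 + 106) = 1/767 + 180 = 138061/767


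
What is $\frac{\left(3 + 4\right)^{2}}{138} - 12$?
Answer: $- \frac{1607}{138} \approx -11.645$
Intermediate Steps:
$\frac{\left(3 + 4\right)^{2}}{138} - 12 = 7^{2} \cdot \frac{1}{138} - 12 = 49 \cdot \frac{1}{138} - 12 = \frac{49}{138} - 12 = - \frac{1607}{138}$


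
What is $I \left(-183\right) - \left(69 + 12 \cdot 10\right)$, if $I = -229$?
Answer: $41718$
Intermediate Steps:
$I \left(-183\right) - \left(69 + 12 \cdot 10\right) = \left(-229\right) \left(-183\right) - \left(69 + 12 \cdot 10\right) = 41907 - 189 = 41718$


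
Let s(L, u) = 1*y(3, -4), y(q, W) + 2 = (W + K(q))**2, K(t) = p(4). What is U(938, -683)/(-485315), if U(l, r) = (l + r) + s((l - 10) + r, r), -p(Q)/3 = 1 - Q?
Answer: -278/485315 ≈ -0.00057282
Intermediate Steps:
p(Q) = -3 + 3*Q (p(Q) = -3*(1 - Q) = -3 + 3*Q)
K(t) = 9 (K(t) = -3 + 3*4 = -3 + 12 = 9)
y(q, W) = -2 + (9 + W)**2 (y(q, W) = -2 + (W + 9)**2 = -2 + (9 + W)**2)
s(L, u) = 23 (s(L, u) = 1*(-2 + (9 - 4)**2) = 1*(-2 + 5**2) = 1*(-2 + 25) = 1*23 = 23)
U(l, r) = 23 + l + r (U(l, r) = (l + r) + 23 = 23 + l + r)
U(938, -683)/(-485315) = (23 + 938 - 683)/(-485315) = 278*(-1/485315) = -278/485315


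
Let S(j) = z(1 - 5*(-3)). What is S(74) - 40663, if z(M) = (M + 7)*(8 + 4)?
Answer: -40387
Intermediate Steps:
z(M) = 84 + 12*M (z(M) = (7 + M)*12 = 84 + 12*M)
S(j) = 276 (S(j) = 84 + 12*(1 - 5*(-3)) = 84 + 12*(1 + 15) = 84 + 12*16 = 84 + 192 = 276)
S(74) - 40663 = 276 - 40663 = -40387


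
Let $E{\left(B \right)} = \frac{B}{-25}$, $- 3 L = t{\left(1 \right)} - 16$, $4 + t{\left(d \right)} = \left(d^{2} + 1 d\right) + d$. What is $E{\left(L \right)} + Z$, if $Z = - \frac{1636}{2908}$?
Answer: $- \frac{43034}{54525} \approx -0.78925$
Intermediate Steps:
$t{\left(d \right)} = -4 + d^{2} + 2 d$ ($t{\left(d \right)} = -4 + \left(\left(d^{2} + 1 d\right) + d\right) = -4 + \left(\left(d^{2} + d\right) + d\right) = -4 + \left(\left(d + d^{2}\right) + d\right) = -4 + \left(d^{2} + 2 d\right) = -4 + d^{2} + 2 d$)
$Z = - \frac{409}{727}$ ($Z = \left(-1636\right) \frac{1}{2908} = - \frac{409}{727} \approx -0.56259$)
$L = \frac{17}{3}$ ($L = - \frac{\left(-4 + 1^{2} + 2 \cdot 1\right) - 16}{3} = - \frac{\left(-4 + 1 + 2\right) - 16}{3} = - \frac{-1 - 16}{3} = \left(- \frac{1}{3}\right) \left(-17\right) = \frac{17}{3} \approx 5.6667$)
$E{\left(B \right)} = - \frac{B}{25}$ ($E{\left(B \right)} = B \left(- \frac{1}{25}\right) = - \frac{B}{25}$)
$E{\left(L \right)} + Z = \left(- \frac{1}{25}\right) \frac{17}{3} - \frac{409}{727} = - \frac{17}{75} - \frac{409}{727} = - \frac{43034}{54525}$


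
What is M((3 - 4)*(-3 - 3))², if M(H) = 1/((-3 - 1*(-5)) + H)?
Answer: 1/64 ≈ 0.015625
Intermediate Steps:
M(H) = 1/(2 + H) (M(H) = 1/((-3 + 5) + H) = 1/(2 + H))
M((3 - 4)*(-3 - 3))² = (1/(2 + (3 - 4)*(-3 - 3)))² = (1/(2 - 1*(-6)))² = (1/(2 + 6))² = (1/8)² = (⅛)² = 1/64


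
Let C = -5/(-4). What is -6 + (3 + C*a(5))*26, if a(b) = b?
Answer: 469/2 ≈ 234.50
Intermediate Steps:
C = 5/4 (C = -5*(-1/4) = 5/4 ≈ 1.2500)
-6 + (3 + C*a(5))*26 = -6 + (3 + (5/4)*5)*26 = -6 + (3 + 25/4)*26 = -6 + (37/4)*26 = -6 + 481/2 = 469/2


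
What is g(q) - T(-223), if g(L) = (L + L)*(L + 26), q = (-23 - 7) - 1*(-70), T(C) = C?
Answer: 5503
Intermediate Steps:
q = 40 (q = -30 + 70 = 40)
g(L) = 2*L*(26 + L) (g(L) = (2*L)*(26 + L) = 2*L*(26 + L))
g(q) - T(-223) = 2*40*(26 + 40) - 1*(-223) = 2*40*66 + 223 = 5280 + 223 = 5503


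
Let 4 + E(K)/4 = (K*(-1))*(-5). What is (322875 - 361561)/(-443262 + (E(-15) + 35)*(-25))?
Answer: 38686/436237 ≈ 0.088681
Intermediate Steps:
E(K) = -16 + 20*K (E(K) = -16 + 4*((K*(-1))*(-5)) = -16 + 4*(-K*(-5)) = -16 + 4*(5*K) = -16 + 20*K)
(322875 - 361561)/(-443262 + (E(-15) + 35)*(-25)) = (322875 - 361561)/(-443262 + ((-16 + 20*(-15)) + 35)*(-25)) = -38686/(-443262 + ((-16 - 300) + 35)*(-25)) = -38686/(-443262 + (-316 + 35)*(-25)) = -38686/(-443262 - 281*(-25)) = -38686/(-443262 + 7025) = -38686/(-436237) = -38686*(-1/436237) = 38686/436237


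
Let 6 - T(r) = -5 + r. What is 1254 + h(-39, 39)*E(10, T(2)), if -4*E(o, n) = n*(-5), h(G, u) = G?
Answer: 3261/4 ≈ 815.25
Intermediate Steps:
T(r) = 11 - r (T(r) = 6 - (-5 + r) = 6 + (5 - r) = 11 - r)
E(o, n) = 5*n/4 (E(o, n) = -n*(-5)/4 = -(-5)*n/4 = 5*n/4)
1254 + h(-39, 39)*E(10, T(2)) = 1254 - 195*(11 - 1*2)/4 = 1254 - 195*(11 - 2)/4 = 1254 - 195*9/4 = 1254 - 39*45/4 = 1254 - 1755/4 = 3261/4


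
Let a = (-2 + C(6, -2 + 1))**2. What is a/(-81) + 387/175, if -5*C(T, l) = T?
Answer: 5911/2835 ≈ 2.0850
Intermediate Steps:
C(T, l) = -T/5
a = 256/25 (a = (-2 - 1/5*6)**2 = (-2 - 6/5)**2 = (-16/5)**2 = 256/25 ≈ 10.240)
a/(-81) + 387/175 = (256/25)/(-81) + 387/175 = (256/25)*(-1/81) + 387*(1/175) = -256/2025 + 387/175 = 5911/2835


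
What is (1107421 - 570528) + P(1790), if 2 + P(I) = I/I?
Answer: 536892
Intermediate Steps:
P(I) = -1 (P(I) = -2 + I/I = -2 + 1 = -1)
(1107421 - 570528) + P(1790) = (1107421 - 570528) - 1 = 536893 - 1 = 536892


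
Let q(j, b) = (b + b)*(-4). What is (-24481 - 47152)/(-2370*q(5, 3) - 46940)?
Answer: -71633/9940 ≈ -7.2065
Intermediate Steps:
q(j, b) = -8*b (q(j, b) = (2*b)*(-4) = -8*b)
(-24481 - 47152)/(-2370*q(5, 3) - 46940) = (-24481 - 47152)/(-2370*(-8*3) - 46940) = -71633/(-2370*(-24) - 46940) = -71633/(-15*(-3792) - 46940) = -71633/(56880 - 46940) = -71633/9940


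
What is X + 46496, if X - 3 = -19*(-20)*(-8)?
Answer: 43459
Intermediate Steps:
X = -3037 (X = 3 - 19*(-20)*(-8) = 3 + 380*(-8) = 3 - 3040 = -3037)
X + 46496 = -3037 + 46496 = 43459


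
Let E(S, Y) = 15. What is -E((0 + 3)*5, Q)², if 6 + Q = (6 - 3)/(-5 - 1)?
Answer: -225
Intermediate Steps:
Q = -13/2 (Q = -6 + (6 - 3)/(-5 - 1) = -6 + 3/(-6) = -6 + 3*(-⅙) = -6 - ½ = -13/2 ≈ -6.5000)
-E((0 + 3)*5, Q)² = -1*15² = -1*225 = -225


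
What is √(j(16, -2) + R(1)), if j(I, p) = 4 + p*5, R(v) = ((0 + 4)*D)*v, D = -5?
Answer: I*√26 ≈ 5.099*I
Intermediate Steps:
R(v) = -20*v (R(v) = ((0 + 4)*(-5))*v = (4*(-5))*v = -20*v)
j(I, p) = 4 + 5*p
√(j(16, -2) + R(1)) = √((4 + 5*(-2)) - 20*1) = √((4 - 10) - 20) = √(-6 - 20) = √(-26) = I*√26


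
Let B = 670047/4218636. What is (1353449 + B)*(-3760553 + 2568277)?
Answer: -567295784978975053/351553 ≈ -1.6137e+12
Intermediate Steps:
B = 223349/1406212 (B = 670047*(1/4218636) = 223349/1406212 ≈ 0.15883)
(1353449 + B)*(-3760553 + 2568277) = (1353449 + 223349/1406212)*(-3760553 + 2568277) = (1903236448537/1406212)*(-1192276) = -567295784978975053/351553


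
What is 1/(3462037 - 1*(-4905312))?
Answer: 1/8367349 ≈ 1.1951e-7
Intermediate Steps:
1/(3462037 - 1*(-4905312)) = 1/(3462037 + 4905312) = 1/8367349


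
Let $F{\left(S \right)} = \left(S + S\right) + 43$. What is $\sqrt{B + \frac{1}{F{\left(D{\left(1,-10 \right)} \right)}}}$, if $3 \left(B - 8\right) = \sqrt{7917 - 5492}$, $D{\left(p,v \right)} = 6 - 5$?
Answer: $\frac{\sqrt{1805 + 375 \sqrt{97}}}{15} \approx 4.9434$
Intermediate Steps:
$D{\left(p,v \right)} = 1$
$B = 8 + \frac{5 \sqrt{97}}{3}$ ($B = 8 + \frac{\sqrt{7917 - 5492}}{3} = 8 + \frac{\sqrt{2425}}{3} = 8 + \frac{5 \sqrt{97}}{3} \approx 24.415$)
$F{\left(S \right)} = 43 + 2 S$ ($F{\left(S \right)} = 2 S + 43 = 43 + 2 S$)
$\sqrt{B + \frac{1}{F{\left(D{\left(1,-10 \right)} \right)}}} = \sqrt{\left(8 + \frac{5 \sqrt{97}}{3}\right) + \frac{1}{43 + 2 \cdot 1}} = \sqrt{\left(8 + \frac{5 \sqrt{97}}{3}\right) + \frac{1}{43 + 2}} = \sqrt{\left(8 + \frac{5 \sqrt{97}}{3}\right) + \frac{1}{45}} = \sqrt{\frac{361}{45} + \frac{5 \sqrt{97}}{3}}$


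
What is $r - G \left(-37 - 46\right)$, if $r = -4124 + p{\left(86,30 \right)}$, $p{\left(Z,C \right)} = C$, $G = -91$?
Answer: $-11647$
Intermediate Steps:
$r = -4094$ ($r = -4124 + 30 = -4094$)
$r - G \left(-37 - 46\right) = -4094 - - 91 \left(-37 - 46\right) = -4094 - \left(-91\right) \left(-83\right) = -4094 - 7553 = -11647$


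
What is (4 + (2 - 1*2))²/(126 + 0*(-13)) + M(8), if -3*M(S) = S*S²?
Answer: -10744/63 ≈ -170.54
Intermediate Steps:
M(S) = -S³/3 (M(S) = -S*S²/3 = -S³/3)
(4 + (2 - 1*2))²/(126 + 0*(-13)) + M(8) = (4 + (2 - 1*2))²/(126 + 0*(-13)) - ⅓*8³ = (4 + (2 - 2))²/(126 + 0) - ⅓*512 = (4 + 0)²/126 - 512/3 = (1/126)*4² - 512/3 = (1/126)*16 - 512/3 = 8/63 - 512/3 = -10744/63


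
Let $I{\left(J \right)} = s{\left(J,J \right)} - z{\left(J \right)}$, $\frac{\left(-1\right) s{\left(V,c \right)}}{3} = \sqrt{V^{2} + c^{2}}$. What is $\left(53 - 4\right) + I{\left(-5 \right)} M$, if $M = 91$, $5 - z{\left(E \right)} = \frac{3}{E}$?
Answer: $- \frac{2303}{5} - 1365 \sqrt{2} \approx -2391.0$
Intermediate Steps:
$z{\left(E \right)} = 5 - \frac{3}{E}$
$s{\left(V,c \right)} = - 3 \sqrt{V^{2} + c^{2}}$
$I{\left(J \right)} = -5 + \frac{3}{J} - 3 \sqrt{2} \sqrt{J^{2}}$ ($I{\left(J \right)} = - 3 \sqrt{J^{2} + J^{2}} - \left(5 - \frac{3}{J}\right) = - 3 \sqrt{2 J^{2}} - \left(5 - \frac{3}{J}\right) = - 3 \sqrt{2} \sqrt{J^{2}} - \left(5 - \frac{3}{J}\right) = -5 + \frac{3}{J} - 3 \sqrt{2} \sqrt{J^{2}}$)
$\left(53 - 4\right) + I{\left(-5 \right)} M = \left(53 - 4\right) + \left(-5 + \frac{3}{-5} - 3 \sqrt{2} \sqrt{\left(-5\right)^{2}}\right) 91 = \left(53 - 4\right) + \left(-5 + 3 \left(- \frac{1}{5}\right) - 3 \sqrt{2} \sqrt{25}\right) 91 = 49 + \left(-5 - \frac{3}{5} - 3 \sqrt{2} \cdot 5\right) 91 = 49 + \left(-5 - \frac{3}{5} - 15 \sqrt{2}\right) 91 = 49 + \left(- \frac{28}{5} - 15 \sqrt{2}\right) 91 = 49 - \left(\frac{2548}{5} + 1365 \sqrt{2}\right) = - \frac{2303}{5} - 1365 \sqrt{2}$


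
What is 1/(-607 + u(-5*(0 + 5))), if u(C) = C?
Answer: -1/632 ≈ -0.0015823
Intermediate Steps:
1/(-607 + u(-5*(0 + 5))) = 1/(-607 - 5*(0 + 5)) = 1/(-607 - 5*5) = 1/(-607 - 25) = 1/(-632) = -1/632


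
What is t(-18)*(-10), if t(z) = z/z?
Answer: -10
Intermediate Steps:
t(z) = 1
t(-18)*(-10) = 1*(-10) = -10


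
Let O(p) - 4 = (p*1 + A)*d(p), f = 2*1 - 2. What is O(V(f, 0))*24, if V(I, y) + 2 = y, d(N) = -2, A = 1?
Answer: 144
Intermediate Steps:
f = 0 (f = 2 - 2 = 0)
V(I, y) = -2 + y
O(p) = 2 - 2*p (O(p) = 4 + (p*1 + 1)*(-2) = 4 + (p + 1)*(-2) = 4 + (1 + p)*(-2) = 4 + (-2 - 2*p) = 2 - 2*p)
O(V(f, 0))*24 = (2 - 2*(-2 + 0))*24 = (2 - 2*(-2))*24 = (2 + 4)*24 = 6*24 = 144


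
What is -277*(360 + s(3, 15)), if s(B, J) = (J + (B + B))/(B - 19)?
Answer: -1589703/16 ≈ -99357.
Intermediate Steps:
s(B, J) = (J + 2*B)/(-19 + B)
-277*(360 + s(3, 15)) = -277*(360 + (15 + 2*3)/(-19 + 3)) = -277*(360 + (15 + 6)/(-16)) = -277*(360 - 1/16*21) = -277*(360 - 21/16) = -277*5739/16 = -1589703/16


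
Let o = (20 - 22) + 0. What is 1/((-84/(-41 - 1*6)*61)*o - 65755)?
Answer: -47/3100733 ≈ -1.5158e-5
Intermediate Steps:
o = -2 (o = -2 + 0 = -2)
1/((-84/(-41 - 1*6)*61)*o - 65755) = 1/((-84/(-41 - 1*6)*61)*(-2) - 65755) = 1/((-84/(-41 - 6)*61)*(-2) - 65755) = 1/((-84/(-47)*61)*(-2) - 65755) = 1/((-84*(-1/47)*61)*(-2) - 65755) = 1/(((84/47)*61)*(-2) - 65755) = 1/((5124/47)*(-2) - 65755) = 1/(-10248/47 - 65755) = 1/(-3100733/47) = -47/3100733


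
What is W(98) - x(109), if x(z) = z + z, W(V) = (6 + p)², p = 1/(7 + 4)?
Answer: -21889/121 ≈ -180.90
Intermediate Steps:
p = 1/11 ≈ 0.090909
W(V) = 4489/121 (W(V) = (6 + 1/11)² = (67/11)² = 4489/121)
x(z) = 2*z
W(98) - x(109) = 4489/121 - 2*109 = 4489/121 - 1*218 = 4489/121 - 218 = -21889/121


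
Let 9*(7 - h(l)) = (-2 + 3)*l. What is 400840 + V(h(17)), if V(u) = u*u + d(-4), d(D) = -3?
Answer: 32469913/81 ≈ 4.0086e+5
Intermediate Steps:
h(l) = 7 - l/9 (h(l) = 7 - (-2 + 3)*l/9 = 7 - l/9)
V(u) = -3 + u² (V(u) = u*u - 3 = u² - 3 = -3 + u²)
400840 + V(h(17)) = 400840 + (-3 + (7 - ⅑*17)²) = 400840 + (-3 + (7 - 17/9)²) = 400840 + (-3 + (46/9)²) = 400840 + (-3 + 2116/81) = 400840 + 1873/81 = 32469913/81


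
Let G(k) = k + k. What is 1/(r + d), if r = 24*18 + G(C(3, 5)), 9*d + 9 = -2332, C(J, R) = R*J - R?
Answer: 9/1727 ≈ 0.0052113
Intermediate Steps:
C(J, R) = -R + J*R (C(J, R) = J*R - R = -R + J*R)
d = -2341/9 (d = -1 + (⅑)*(-2332) = -1 - 2332/9 = -2341/9 ≈ -260.11)
G(k) = 2*k
r = 452 (r = 24*18 + 2*(5*(-1 + 3)) = 432 + 2*(5*2) = 432 + 2*10 = 432 + 20 = 452)
1/(r + d) = 1/(452 - 2341/9) = 1/(1727/9) = 9/1727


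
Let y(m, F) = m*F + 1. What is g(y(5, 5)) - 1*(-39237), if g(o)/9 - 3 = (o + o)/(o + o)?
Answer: 39273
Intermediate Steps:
y(m, F) = 1 + F*m (y(m, F) = F*m + 1 = 1 + F*m)
g(o) = 36 (g(o) = 27 + 9*((o + o)/(o + o)) = 27 + 9*((2*o)/((2*o))) = 27 + 9*((2*o)*(1/(2*o))) = 27 + 9*1 = 27 + 9 = 36)
g(y(5, 5)) - 1*(-39237) = 36 - 1*(-39237) = 36 + 39237 = 39273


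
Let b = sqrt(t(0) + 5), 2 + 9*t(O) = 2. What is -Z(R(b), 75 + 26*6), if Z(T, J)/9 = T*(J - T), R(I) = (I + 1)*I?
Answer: -10125 - 1989*sqrt(5) ≈ -14573.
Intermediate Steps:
t(O) = 0 (t(O) = -2/9 + (1/9)*2 = -2/9 + 2/9 = 0)
b = sqrt(5) (b = sqrt(0 + 5) = sqrt(5) ≈ 2.2361)
R(I) = I*(1 + I) (R(I) = (1 + I)*I = I*(1 + I))
Z(T, J) = 9*T*(J - T) (Z(T, J) = 9*(T*(J - T)) = 9*T*(J - T))
-Z(R(b), 75 + 26*6) = -9*sqrt(5)*(1 + sqrt(5))*((75 + 26*6) - sqrt(5)*(1 + sqrt(5))) = -9*sqrt(5)*(1 + sqrt(5))*((75 + 156) - sqrt(5)*(1 + sqrt(5))) = -9*sqrt(5)*(1 + sqrt(5))*(231 - sqrt(5)*(1 + sqrt(5)))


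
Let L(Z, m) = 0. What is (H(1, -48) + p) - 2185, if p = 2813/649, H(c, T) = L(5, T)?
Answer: -1415252/649 ≈ -2180.7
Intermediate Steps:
H(c, T) = 0
p = 2813/649 (p = 2813*(1/649) = 2813/649 ≈ 4.3344)
(H(1, -48) + p) - 2185 = (0 + 2813/649) - 2185 = 2813/649 - 2185 = -1415252/649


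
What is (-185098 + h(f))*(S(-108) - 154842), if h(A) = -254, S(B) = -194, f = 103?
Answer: 28736232672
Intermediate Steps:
(-185098 + h(f))*(S(-108) - 154842) = (-185098 - 254)*(-194 - 154842) = -185352*(-155036) = 28736232672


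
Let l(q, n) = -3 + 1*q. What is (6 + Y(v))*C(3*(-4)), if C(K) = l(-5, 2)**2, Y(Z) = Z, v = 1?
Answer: 448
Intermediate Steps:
l(q, n) = -3 + q
C(K) = 64 (C(K) = (-3 - 5)**2 = (-8)**2 = 64)
(6 + Y(v))*C(3*(-4)) = (6 + 1)*64 = 7*64 = 448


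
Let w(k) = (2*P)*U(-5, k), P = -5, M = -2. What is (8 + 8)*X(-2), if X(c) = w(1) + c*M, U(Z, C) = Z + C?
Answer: 704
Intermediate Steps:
U(Z, C) = C + Z
w(k) = 50 - 10*k (w(k) = (2*(-5))*(k - 5) = -10*(-5 + k) = 50 - 10*k)
X(c) = 40 - 2*c (X(c) = (50 - 10*1) + c*(-2) = (50 - 10) - 2*c = 40 - 2*c)
(8 + 8)*X(-2) = (8 + 8)*(40 - 2*(-2)) = 16*(40 + 4) = 16*44 = 704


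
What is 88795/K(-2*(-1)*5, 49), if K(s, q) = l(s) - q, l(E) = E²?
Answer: 88795/51 ≈ 1741.1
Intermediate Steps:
K(s, q) = s² - q
88795/K(-2*(-1)*5, 49) = 88795/((-2*(-1)*5)² - 1*49) = 88795/((2*5)² - 49) = 88795/(10² - 49) = 88795/(100 - 49) = 88795/51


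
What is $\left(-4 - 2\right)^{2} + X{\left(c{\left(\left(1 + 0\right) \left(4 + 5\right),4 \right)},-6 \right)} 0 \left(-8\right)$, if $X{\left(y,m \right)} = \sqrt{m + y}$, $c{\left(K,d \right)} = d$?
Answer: $36$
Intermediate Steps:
$\left(-4 - 2\right)^{2} + X{\left(c{\left(\left(1 + 0\right) \left(4 + 5\right),4 \right)},-6 \right)} 0 \left(-8\right) = \left(-4 - 2\right)^{2} + \sqrt{-6 + 4} \cdot 0 \left(-8\right) = \left(-6\right)^{2} + \sqrt{-2} \cdot 0 = 36 + i \sqrt{2} \cdot 0 = 36 + 0 = 36$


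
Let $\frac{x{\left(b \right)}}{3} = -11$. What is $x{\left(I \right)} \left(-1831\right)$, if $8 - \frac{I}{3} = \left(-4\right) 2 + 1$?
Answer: $60423$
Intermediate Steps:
$I = 45$ ($I = 24 - 3 \left(\left(-4\right) 2 + 1\right) = 24 - 3 \left(-8 + 1\right) = 24 - -21 = 24 + 21 = 45$)
$x{\left(b \right)} = -33$ ($x{\left(b \right)} = 3 \left(-11\right) = -33$)
$x{\left(I \right)} \left(-1831\right) = \left(-33\right) \left(-1831\right) = 60423$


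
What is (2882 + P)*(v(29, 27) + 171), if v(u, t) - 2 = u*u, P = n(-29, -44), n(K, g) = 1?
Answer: 2923362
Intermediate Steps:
P = 1
v(u, t) = 2 + u² (v(u, t) = 2 + u*u = 2 + u²)
(2882 + P)*(v(29, 27) + 171) = (2882 + 1)*((2 + 29²) + 171) = 2883*((2 + 841) + 171) = 2883*(843 + 171) = 2883*1014 = 2923362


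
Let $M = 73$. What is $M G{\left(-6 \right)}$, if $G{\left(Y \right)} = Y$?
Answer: $-438$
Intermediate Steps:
$M G{\left(-6 \right)} = 73 \left(-6\right) = -438$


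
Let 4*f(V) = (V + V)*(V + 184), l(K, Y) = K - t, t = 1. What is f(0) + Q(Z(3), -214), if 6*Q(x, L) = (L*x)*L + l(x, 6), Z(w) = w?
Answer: 68695/3 ≈ 22898.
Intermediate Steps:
l(K, Y) = -1 + K (l(K, Y) = K - 1*1 = K - 1 = -1 + K)
Q(x, L) = -⅙ + x/6 + x*L²/6 (Q(x, L) = ((L*x)*L + (-1 + x))/6 = (x*L² + (-1 + x))/6 = (-1 + x + x*L²)/6 = -⅙ + x/6 + x*L²/6)
f(V) = V*(184 + V)/2 (f(V) = ((V + V)*(V + 184))/4 = ((2*V)*(184 + V))/4 = (2*V*(184 + V))/4 = V*(184 + V)/2)
f(0) + Q(Z(3), -214) = (½)*0*(184 + 0) + (-⅙ + (⅙)*3 + (⅙)*3*(-214)²) = (½)*0*184 + (-⅙ + ½ + (⅙)*3*45796) = 0 + (-⅙ + ½ + 22898) = 0 + 68695/3 = 68695/3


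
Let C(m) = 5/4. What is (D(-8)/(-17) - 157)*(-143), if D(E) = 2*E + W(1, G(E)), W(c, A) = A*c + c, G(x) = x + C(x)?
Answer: 1514227/68 ≈ 22268.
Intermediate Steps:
C(m) = 5/4 (C(m) = 5*(¼) = 5/4)
G(x) = 5/4 + x (G(x) = x + 5/4 = 5/4 + x)
W(c, A) = c + A*c
D(E) = 9/4 + 3*E (D(E) = 2*E + 1*(1 + (5/4 + E)) = 2*E + 1*(9/4 + E) = 2*E + (9/4 + E) = 9/4 + 3*E)
(D(-8)/(-17) - 157)*(-143) = ((9/4 + 3*(-8))/(-17) - 157)*(-143) = ((9/4 - 24)*(-1/17) - 157)*(-143) = (-87/4*(-1/17) - 157)*(-143) = (87/68 - 157)*(-143) = -10589/68*(-143) = 1514227/68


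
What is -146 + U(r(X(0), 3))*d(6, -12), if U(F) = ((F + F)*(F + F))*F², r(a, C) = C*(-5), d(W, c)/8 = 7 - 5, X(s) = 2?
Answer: 3239854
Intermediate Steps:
d(W, c) = 16 (d(W, c) = 8*(7 - 5) = 8*2 = 16)
r(a, C) = -5*C
U(F) = 4*F⁴ (U(F) = ((2*F)*(2*F))*F² = (4*F²)*F² = 4*F⁴)
-146 + U(r(X(0), 3))*d(6, -12) = -146 + (4*(-5*3)⁴)*16 = -146 + (4*(-15)⁴)*16 = -146 + (4*50625)*16 = -146 + 202500*16 = -146 + 3240000 = 3239854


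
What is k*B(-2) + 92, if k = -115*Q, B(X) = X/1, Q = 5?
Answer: 1242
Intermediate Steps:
B(X) = X (B(X) = X*1 = X)
k = -575 (k = -115/(1/5) = -115/⅕ = -115*5 = -575)
k*B(-2) + 92 = -575*(-2) + 92 = 1150 + 92 = 1242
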